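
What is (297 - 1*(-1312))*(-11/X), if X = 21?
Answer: -17699/21 ≈ -842.81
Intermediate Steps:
(297 - 1*(-1312))*(-11/X) = (297 - 1*(-1312))*(-11/21) = (297 + 1312)*(-11*1/21) = 1609*(-11/21) = -17699/21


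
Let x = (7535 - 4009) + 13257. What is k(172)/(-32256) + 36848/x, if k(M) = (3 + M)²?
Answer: 96369959/77336064 ≈ 1.2461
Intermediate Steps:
x = 16783 (x = 3526 + 13257 = 16783)
k(172)/(-32256) + 36848/x = (3 + 172)²/(-32256) + 36848/16783 = 175²*(-1/32256) + 36848*(1/16783) = 30625*(-1/32256) + 36848/16783 = -4375/4608 + 36848/16783 = 96369959/77336064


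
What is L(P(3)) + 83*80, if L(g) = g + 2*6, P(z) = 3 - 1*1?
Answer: 6654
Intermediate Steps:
P(z) = 2 (P(z) = 3 - 1 = 2)
L(g) = 12 + g (L(g) = g + 12 = 12 + g)
L(P(3)) + 83*80 = (12 + 2) + 83*80 = 14 + 6640 = 6654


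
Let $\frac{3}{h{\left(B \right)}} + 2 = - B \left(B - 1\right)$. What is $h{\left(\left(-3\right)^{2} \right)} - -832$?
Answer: $\frac{61565}{74} \approx 831.96$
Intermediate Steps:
$h{\left(B \right)} = \frac{3}{-2 - B \left(-1 + B\right)}$ ($h{\left(B \right)} = \frac{3}{-2 - B \left(B - 1\right)} = \frac{3}{-2 - B \left(-1 + B\right)}$)
$h{\left(\left(-3\right)^{2} \right)} - -832 = - \frac{3}{2 + \left(\left(-3\right)^{2}\right)^{2} - \left(-3\right)^{2}} - -832 = - \frac{3}{2 + 9^{2} - 9} + 832 = - \frac{3}{2 + 81 - 9} + 832 = - \frac{3}{74} + 832 = \frac{61565}{74}$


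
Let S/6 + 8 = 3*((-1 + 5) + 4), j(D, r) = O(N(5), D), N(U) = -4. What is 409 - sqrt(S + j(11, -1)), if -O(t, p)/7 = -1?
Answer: 409 - sqrt(103) ≈ 398.85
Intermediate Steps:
O(t, p) = 7 (O(t, p) = -7*(-1) = 7)
j(D, r) = 7
S = 96 (S = -48 + 6*(3*((-1 + 5) + 4)) = -48 + 6*(3*(4 + 4)) = -48 + 6*(3*8) = -48 + 6*24 = -48 + 144 = 96)
409 - sqrt(S + j(11, -1)) = 409 - sqrt(96 + 7) = 409 - sqrt(103)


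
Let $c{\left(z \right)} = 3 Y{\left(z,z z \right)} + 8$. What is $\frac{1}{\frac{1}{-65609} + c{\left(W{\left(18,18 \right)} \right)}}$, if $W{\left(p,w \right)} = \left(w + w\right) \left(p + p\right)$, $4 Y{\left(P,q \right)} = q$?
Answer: $\frac{65609}{82648969479} \approx 7.9383 \cdot 10^{-7}$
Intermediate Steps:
$Y{\left(P,q \right)} = \frac{q}{4}$
$W{\left(p,w \right)} = 4 p w$ ($W{\left(p,w \right)} = 2 w 2 p = 4 p w$)
$c{\left(z \right)} = 8 + \frac{3 z^{2}}{4}$ ($c{\left(z \right)} = 3 \frac{z z}{4} + 8 = 3 \frac{z^{2}}{4} + 8 = \frac{3 z^{2}}{4} + 8 = 8 + \frac{3 z^{2}}{4}$)
$\frac{1}{\frac{1}{-65609} + c{\left(W{\left(18,18 \right)} \right)}} = \frac{1}{\frac{1}{-65609} + \left(8 + \frac{3 \left(4 \cdot 18 \cdot 18\right)^{2}}{4}\right)} = \frac{1}{- \frac{1}{65609} + \left(8 + \frac{3 \cdot 1296^{2}}{4}\right)} = \frac{1}{- \frac{1}{65609} + \left(8 + \frac{3}{4} \cdot 1679616\right)} = \frac{1}{- \frac{1}{65609} + \left(8 + 1259712\right)} = \frac{1}{- \frac{1}{65609} + 1259720} = \frac{1}{\frac{82648969479}{65609}} = \frac{65609}{82648969479}$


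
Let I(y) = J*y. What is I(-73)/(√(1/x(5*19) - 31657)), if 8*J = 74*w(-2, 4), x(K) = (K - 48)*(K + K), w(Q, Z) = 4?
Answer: 2701*I*√2524484290370/282697009 ≈ 15.181*I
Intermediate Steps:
x(K) = 2*K*(-48 + K) (x(K) = (-48 + K)*(2*K) = 2*K*(-48 + K))
J = 37 (J = (74*4)/8 = (⅛)*296 = 37)
I(y) = 37*y
I(-73)/(√(1/x(5*19) - 31657)) = (37*(-73))/(√(1/(2*(5*19)*(-48 + 5*19)) - 31657)) = -2701/√(1/(2*95*(-48 + 95)) - 31657) = -2701/√(1/(2*95*47) - 31657) = -2701/√(1/8930 - 31657) = -2701*(-I*√2524484290370/282697009) = -(-2701)*I*√2524484290370/282697009 = 2701*I*√2524484290370/282697009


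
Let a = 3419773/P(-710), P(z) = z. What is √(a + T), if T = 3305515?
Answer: √1663882072670/710 ≈ 1816.8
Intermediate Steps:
a = -3419773/710 (a = 3419773/(-710) = 3419773*(-1/710) = -3419773/710 ≈ -4816.6)
√(a + T) = √(-3419773/710 + 3305515) = √(2343495877/710) = √1663882072670/710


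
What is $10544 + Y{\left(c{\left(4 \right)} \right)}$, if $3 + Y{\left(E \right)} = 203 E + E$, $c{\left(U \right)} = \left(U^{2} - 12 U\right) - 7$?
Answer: $2585$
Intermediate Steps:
$c{\left(U \right)} = -7 + U^{2} - 12 U$ ($c{\left(U \right)} = \left(U^{2} - 12 U\right) - 7 = -7 + U^{2} - 12 U$)
$Y{\left(E \right)} = -3 + 204 E$ ($Y{\left(E \right)} = -3 + \left(203 E + E\right) = -3 + 204 E$)
$10544 + Y{\left(c{\left(4 \right)} \right)} = 10544 + \left(-3 + 204 \left(-7 + 4^{2} - 48\right)\right) = 10544 + \left(-3 + 204 \left(-7 + 16 - 48\right)\right) = 10544 + \left(-3 + 204 \left(-39\right)\right) = 10544 - 7959 = 2585$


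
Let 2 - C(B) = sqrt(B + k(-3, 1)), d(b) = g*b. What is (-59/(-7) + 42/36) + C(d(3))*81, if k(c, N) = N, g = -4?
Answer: 7207/42 - 81*I*sqrt(11) ≈ 171.6 - 268.65*I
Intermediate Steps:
d(b) = -4*b
C(B) = 2 - sqrt(1 + B) (C(B) = 2 - sqrt(B + 1) = 2 - sqrt(1 + B))
(-59/(-7) + 42/36) + C(d(3))*81 = (-59/(-7) + 42/36) + (2 - sqrt(1 - 4*3))*81 = (-59*(-1/7) + 42*(1/36)) + (2 - sqrt(1 - 12))*81 = (59/7 + 7/6) + (2 - sqrt(-11))*81 = 403/42 + (2 - I*sqrt(11))*81 = 403/42 + (162 - 81*I*sqrt(11)) = 7207/42 - 81*I*sqrt(11)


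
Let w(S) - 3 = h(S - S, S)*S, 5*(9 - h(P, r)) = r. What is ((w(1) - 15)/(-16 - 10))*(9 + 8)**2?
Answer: 2312/65 ≈ 35.569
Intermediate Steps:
h(P, r) = 9 - r/5
w(S) = 3 + S*(9 - S/5) (w(S) = 3 + (9 - S/5)*S = 3 + S*(9 - S/5))
((w(1) - 15)/(-16 - 10))*(9 + 8)**2 = (((3 - 1/5*1*(-45 + 1)) - 15)/(-16 - 10))*(9 + 8)**2 = (((3 - 1/5*1*(-44)) - 15)/(-26))*17**2 = (((3 + 44/5) - 15)*(-1/26))*289 = ((59/5 - 15)*(-1/26))*289 = -16/5*(-1/26)*289 = (8/65)*289 = 2312/65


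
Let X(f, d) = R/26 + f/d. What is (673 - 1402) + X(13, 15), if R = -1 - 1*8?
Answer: -284107/390 ≈ -728.48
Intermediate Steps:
R = -9 (R = -1 - 8 = -9)
X(f, d) = -9/26 + f/d
(673 - 1402) + X(13, 15) = (673 - 1402) + (-9/26 + 13/15) = -729 + (-9/26 + 13*(1/15)) = -729 + (-9/26 + 13/15) = -729 + 203/390 = -284107/390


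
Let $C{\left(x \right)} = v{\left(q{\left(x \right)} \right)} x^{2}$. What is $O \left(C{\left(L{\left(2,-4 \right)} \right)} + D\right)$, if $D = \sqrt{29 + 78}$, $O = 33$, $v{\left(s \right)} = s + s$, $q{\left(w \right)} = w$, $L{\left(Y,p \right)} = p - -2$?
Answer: $-528 + 33 \sqrt{107} \approx -186.65$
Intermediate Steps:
$L{\left(Y,p \right)} = 2 + p$ ($L{\left(Y,p \right)} = p + 2 = 2 + p$)
$v{\left(s \right)} = 2 s$
$D = \sqrt{107} \approx 10.344$
$C{\left(x \right)} = 2 x^{3}$ ($C{\left(x \right)} = 2 x x^{2} = 2 x^{3}$)
$O \left(C{\left(L{\left(2,-4 \right)} \right)} + D\right) = 33 \left(2 \left(2 - 4\right)^{3} + \sqrt{107}\right) = 33 \left(2 \left(-2\right)^{3} + \sqrt{107}\right) = 33 \left(2 \left(-8\right) + \sqrt{107}\right) = 33 \left(-16 + \sqrt{107}\right) = -528 + 33 \sqrt{107}$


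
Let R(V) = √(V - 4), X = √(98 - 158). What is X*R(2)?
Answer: -2*√30 ≈ -10.954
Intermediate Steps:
X = 2*I*√15 (X = √(-60) = 2*I*√15 ≈ 7.746*I)
R(V) = √(-4 + V)
X*R(2) = (2*I*√15)*√(-4 + 2) = (2*I*√15)*√(-2) = (2*I*√15)*(I*√2) = -2*√30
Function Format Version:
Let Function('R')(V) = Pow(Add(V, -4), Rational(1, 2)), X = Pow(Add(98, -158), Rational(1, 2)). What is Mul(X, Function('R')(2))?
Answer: Mul(-2, Pow(30, Rational(1, 2))) ≈ -10.954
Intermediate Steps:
X = Mul(2, I, Pow(15, Rational(1, 2))) (X = Pow(-60, Rational(1, 2)) = Mul(2, I, Pow(15, Rational(1, 2))) ≈ Mul(7.7460, I))
Function('R')(V) = Pow(Add(-4, V), Rational(1, 2))
Mul(X, Function('R')(2)) = Mul(Mul(2, I, Pow(15, Rational(1, 2))), Pow(Add(-4, 2), Rational(1, 2))) = Mul(Mul(2, I, Pow(15, Rational(1, 2))), Pow(-2, Rational(1, 2))) = Mul(Mul(2, I, Pow(15, Rational(1, 2))), Mul(I, Pow(2, Rational(1, 2)))) = Mul(-2, Pow(30, Rational(1, 2)))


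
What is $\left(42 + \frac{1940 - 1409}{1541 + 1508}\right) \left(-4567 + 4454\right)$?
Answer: $- \frac{14530557}{3049} \approx -4765.7$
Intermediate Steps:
$\left(42 + \frac{1940 - 1409}{1541 + 1508}\right) \left(-4567 + 4454\right) = \left(42 + \frac{531}{3049}\right) \left(-113\right) = \frac{128589}{3049} \left(-113\right) = - \frac{14530557}{3049}$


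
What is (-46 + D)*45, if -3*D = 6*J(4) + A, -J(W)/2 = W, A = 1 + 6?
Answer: -1455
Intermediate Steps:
A = 7
J(W) = -2*W
D = 41/3 (D = -(6*(-2*4) + 7)/3 = -(6*(-8) + 7)/3 = -(-48 + 7)/3 = -⅓*(-41) = 41/3 ≈ 13.667)
(-46 + D)*45 = (-46 + 41/3)*45 = -97/3*45 = -1455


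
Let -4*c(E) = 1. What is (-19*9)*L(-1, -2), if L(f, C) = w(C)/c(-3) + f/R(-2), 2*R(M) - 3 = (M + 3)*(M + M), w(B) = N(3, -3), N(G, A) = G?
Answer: 1710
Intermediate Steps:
c(E) = -¼ (c(E) = -¼*1 = -¼)
w(B) = 3
R(M) = 3/2 + M*(3 + M) (R(M) = 3/2 + ((M + 3)*(M + M))/2 = 3/2 + ((3 + M)*(2*M))/2 = 3/2 + (2*M*(3 + M))/2 = 3/2 + M*(3 + M))
L(f, C) = -12 - 2*f (L(f, C) = 3/(-¼) + f/(3/2 + (-2)² + 3*(-2)) = 3*(-4) + f/(3/2 + 4 - 6) = -12 + f/(-½) = -12 + f*(-2) = -12 - 2*f)
(-19*9)*L(-1, -2) = (-19*9)*(-12 - 2*(-1)) = -171*(-12 + 2) = -171*(-10) = 1710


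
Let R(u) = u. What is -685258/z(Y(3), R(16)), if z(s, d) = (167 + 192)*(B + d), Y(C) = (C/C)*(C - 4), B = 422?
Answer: -342629/78621 ≈ -4.3580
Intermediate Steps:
Y(C) = -4 + C (Y(C) = 1*(-4 + C) = -4 + C)
z(s, d) = 151498 + 359*d (z(s, d) = (167 + 192)*(422 + d) = 359*(422 + d) = 151498 + 359*d)
-685258/z(Y(3), R(16)) = -685258/(151498 + 359*16) = -685258/(151498 + 5744) = -685258/157242 = -685258*1/157242 = -342629/78621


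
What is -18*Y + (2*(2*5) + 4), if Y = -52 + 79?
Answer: -462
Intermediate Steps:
Y = 27
-18*Y + (2*(2*5) + 4) = -18*27 + (2*(2*5) + 4) = -486 + (2*10 + 4) = -486 + (20 + 4) = -486 + 24 = -462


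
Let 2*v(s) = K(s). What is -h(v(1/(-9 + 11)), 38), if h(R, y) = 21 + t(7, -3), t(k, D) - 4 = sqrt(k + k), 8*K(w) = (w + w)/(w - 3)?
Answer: -25 - sqrt(14) ≈ -28.742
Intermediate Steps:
K(w) = w/(4*(-3 + w)) (K(w) = ((w + w)/(w - 3))/8 = ((2*w)/(-3 + w))/8 = (2*w/(-3 + w))/8 = w/(4*(-3 + w)))
v(s) = s/(8*(-3 + s)) (v(s) = (s/(4*(-3 + s)))/2 = s/(8*(-3 + s)))
t(k, D) = 4 + sqrt(2)*sqrt(k) (t(k, D) = 4 + sqrt(k + k) = 4 + sqrt(2*k) = 4 + sqrt(2)*sqrt(k))
h(R, y) = 25 + sqrt(14) (h(R, y) = 21 + (4 + sqrt(2)*sqrt(7)) = 21 + (4 + sqrt(14)) = 25 + sqrt(14))
-h(v(1/(-9 + 11)), 38) = -(25 + sqrt(14)) = -25 - sqrt(14)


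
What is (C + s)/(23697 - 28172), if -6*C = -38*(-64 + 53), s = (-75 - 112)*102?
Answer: 57431/13425 ≈ 4.2779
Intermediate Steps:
s = -19074 (s = -187*102 = -19074)
C = -209/3 (C = -(-19)*(-64 + 53)/3 = -(-19)*(-11)/3 = -⅙*418 = -209/3 ≈ -69.667)
(C + s)/(23697 - 28172) = (-209/3 - 19074)/(23697 - 28172) = -57431/3/(-4475) = -57431/3*(-1/4475) = 57431/13425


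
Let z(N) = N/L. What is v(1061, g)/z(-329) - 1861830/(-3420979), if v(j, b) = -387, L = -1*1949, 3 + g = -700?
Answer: -2579705341407/1125502091 ≈ -2292.0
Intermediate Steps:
g = -703 (g = -3 - 700 = -703)
L = -1949
z(N) = -N/1949 (z(N) = N/(-1949) = N*(-1/1949) = -N/1949)
v(1061, g)/z(-329) - 1861830/(-3420979) = -387/((-1/1949*(-329))) - 1861830/(-3420979) = -387/329/1949 - 1861830*(-1/3420979) = -387*1949/329 + 1861830/3420979 = -754263/329 + 1861830/3420979 = -2579705341407/1125502091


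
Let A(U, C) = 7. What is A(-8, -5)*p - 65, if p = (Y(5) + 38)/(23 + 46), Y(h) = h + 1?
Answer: -4177/69 ≈ -60.536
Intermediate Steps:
Y(h) = 1 + h
p = 44/69 (p = ((1 + 5) + 38)/(23 + 46) = (6 + 38)/69 = 44*(1/69) = 44/69 ≈ 0.63768)
A(-8, -5)*p - 65 = 7*(44/69) - 65 = 308/69 - 65 = -4177/69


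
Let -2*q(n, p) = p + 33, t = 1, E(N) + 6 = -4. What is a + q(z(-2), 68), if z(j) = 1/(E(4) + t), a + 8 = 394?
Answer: 671/2 ≈ 335.50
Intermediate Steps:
a = 386 (a = -8 + 394 = 386)
E(N) = -10 (E(N) = -6 - 4 = -10)
z(j) = -1/9 (z(j) = 1/(-10 + 1) = 1/(-9) = -1/9)
q(n, p) = -33/2 - p/2 (q(n, p) = -(p + 33)/2 = -(33 + p)/2 = -33/2 - p/2)
a + q(z(-2), 68) = 386 + (-33/2 - 1/2*68) = 386 + (-33/2 - 34) = 386 - 101/2 = 671/2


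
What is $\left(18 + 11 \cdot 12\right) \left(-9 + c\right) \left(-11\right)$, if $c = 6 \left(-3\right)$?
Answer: $44550$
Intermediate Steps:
$c = -18$
$\left(18 + 11 \cdot 12\right) \left(-9 + c\right) \left(-11\right) = \left(18 + 11 \cdot 12\right) \left(-9 - 18\right) \left(-11\right) = \left(18 + 132\right) \left(\left(-27\right) \left(-11\right)\right) = 150 \cdot 297 = 44550$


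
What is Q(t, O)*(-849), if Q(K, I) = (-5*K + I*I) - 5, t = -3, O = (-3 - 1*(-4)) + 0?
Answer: -9339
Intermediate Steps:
O = 1 (O = (-3 + 4) + 0 = 1 + 0 = 1)
Q(K, I) = -5 + I² - 5*K (Q(K, I) = (-5*K + I²) - 5 = (I² - 5*K) - 5 = -5 + I² - 5*K)
Q(t, O)*(-849) = (-5 + 1² - 5*(-3))*(-849) = (-5 + 1 + 15)*(-849) = 11*(-849) = -9339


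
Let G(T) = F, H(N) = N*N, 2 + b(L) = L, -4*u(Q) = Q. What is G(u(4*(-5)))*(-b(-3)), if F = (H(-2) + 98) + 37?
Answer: 695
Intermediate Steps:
u(Q) = -Q/4
b(L) = -2 + L
H(N) = N**2
F = 139 (F = ((-2)**2 + 98) + 37 = (4 + 98) + 37 = 102 + 37 = 139)
G(T) = 139
G(u(4*(-5)))*(-b(-3)) = 139*(-(-2 - 3)) = 139*(-1*(-5)) = 139*5 = 695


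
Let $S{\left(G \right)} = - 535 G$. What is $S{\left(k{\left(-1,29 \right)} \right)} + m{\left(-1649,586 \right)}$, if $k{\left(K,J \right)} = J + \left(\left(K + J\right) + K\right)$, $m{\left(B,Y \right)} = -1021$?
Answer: $-30981$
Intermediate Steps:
$k{\left(K,J \right)} = 2 J + 2 K$ ($k{\left(K,J \right)} = J + \left(\left(J + K\right) + K\right) = J + \left(J + 2 K\right) = 2 J + 2 K$)
$S{\left(k{\left(-1,29 \right)} \right)} + m{\left(-1649,586 \right)} = - 535 \left(2 \cdot 29 + 2 \left(-1\right)\right) - 1021 = - 535 \left(58 - 2\right) - 1021 = \left(-535\right) 56 - 1021 = -29960 - 1021 = -30981$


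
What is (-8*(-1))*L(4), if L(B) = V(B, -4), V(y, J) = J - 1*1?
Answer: -40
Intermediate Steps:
V(y, J) = -1 + J (V(y, J) = J - 1 = -1 + J)
L(B) = -5 (L(B) = -1 - 4 = -5)
(-8*(-1))*L(4) = -8*(-1)*(-5) = 8*(-5) = -40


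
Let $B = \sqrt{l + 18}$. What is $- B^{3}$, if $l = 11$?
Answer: $- 29 \sqrt{29} \approx -156.17$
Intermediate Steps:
$B = \sqrt{29}$ ($B = \sqrt{11 + 18} = \sqrt{29} \approx 5.3852$)
$- B^{3} = - \left(\sqrt{29}\right)^{3} = - 29 \sqrt{29}$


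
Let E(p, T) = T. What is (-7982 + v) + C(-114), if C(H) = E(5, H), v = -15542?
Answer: -23638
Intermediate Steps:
C(H) = H
(-7982 + v) + C(-114) = (-7982 - 15542) - 114 = -23524 - 114 = -23638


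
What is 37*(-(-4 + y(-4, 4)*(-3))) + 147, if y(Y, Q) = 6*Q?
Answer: 2959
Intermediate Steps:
37*(-(-4 + y(-4, 4)*(-3))) + 147 = 37*(-(-4 + (6*4)*(-3))) + 147 = 37*(-(-4 + 24*(-3))) + 147 = 37*(-(-4 - 72)) + 147 = 37*(-1*(-76)) + 147 = 37*76 + 147 = 2812 + 147 = 2959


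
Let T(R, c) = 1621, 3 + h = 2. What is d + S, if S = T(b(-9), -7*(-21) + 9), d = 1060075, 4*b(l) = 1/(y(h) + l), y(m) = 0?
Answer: 1061696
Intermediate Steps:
h = -1 (h = -3 + 2 = -1)
b(l) = 1/(4*l) (b(l) = 1/(4*(0 + l)) = 1/(4*l))
S = 1621
d + S = 1060075 + 1621 = 1061696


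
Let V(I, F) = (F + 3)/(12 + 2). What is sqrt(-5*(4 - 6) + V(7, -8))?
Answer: 3*sqrt(210)/14 ≈ 3.1053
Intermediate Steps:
V(I, F) = 3/14 + F/14 (V(I, F) = (3 + F)/14 = (3 + F)*(1/14) = 3/14 + F/14)
sqrt(-5*(4 - 6) + V(7, -8)) = sqrt(-5*(4 - 6) + (3/14 + (1/14)*(-8))) = sqrt(-5*(-2) + (3/14 - 4/7)) = sqrt(10 - 5/14) = sqrt(135/14) = 3*sqrt(210)/14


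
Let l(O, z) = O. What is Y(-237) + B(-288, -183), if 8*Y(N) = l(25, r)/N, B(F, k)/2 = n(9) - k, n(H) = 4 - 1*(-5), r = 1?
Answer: 728039/1896 ≈ 383.99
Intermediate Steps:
n(H) = 9 (n(H) = 4 + 5 = 9)
B(F, k) = 18 - 2*k (B(F, k) = 2*(9 - k) = 18 - 2*k)
Y(N) = 25/(8*N) (Y(N) = (25/N)/8 = 25/(8*N))
Y(-237) + B(-288, -183) = (25/8)/(-237) + (18 - 2*(-183)) = (25/8)*(-1/237) + (18 + 366) = -25/1896 + 384 = 728039/1896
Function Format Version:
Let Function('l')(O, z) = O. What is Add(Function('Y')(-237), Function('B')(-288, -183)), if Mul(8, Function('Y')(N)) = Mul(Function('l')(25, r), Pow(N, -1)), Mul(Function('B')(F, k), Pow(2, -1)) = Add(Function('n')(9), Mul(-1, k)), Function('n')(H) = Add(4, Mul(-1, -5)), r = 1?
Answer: Rational(728039, 1896) ≈ 383.99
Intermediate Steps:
Function('n')(H) = 9 (Function('n')(H) = Add(4, 5) = 9)
Function('B')(F, k) = Add(18, Mul(-2, k)) (Function('B')(F, k) = Mul(2, Add(9, Mul(-1, k))) = Add(18, Mul(-2, k)))
Function('Y')(N) = Mul(Rational(25, 8), Pow(N, -1)) (Function('Y')(N) = Mul(Rational(1, 8), Mul(25, Pow(N, -1))) = Mul(Rational(25, 8), Pow(N, -1)))
Add(Function('Y')(-237), Function('B')(-288, -183)) = Add(Mul(Rational(25, 8), Pow(-237, -1)), Add(18, Mul(-2, -183))) = Add(Mul(Rational(25, 8), Rational(-1, 237)), Add(18, 366)) = Add(Rational(-25, 1896), 384) = Rational(728039, 1896)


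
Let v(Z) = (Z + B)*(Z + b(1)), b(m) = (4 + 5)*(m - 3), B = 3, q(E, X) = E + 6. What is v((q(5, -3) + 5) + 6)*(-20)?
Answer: -2000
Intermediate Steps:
q(E, X) = 6 + E
b(m) = -27 + 9*m (b(m) = 9*(-3 + m) = -27 + 9*m)
v(Z) = (-18 + Z)*(3 + Z) (v(Z) = (Z + 3)*(Z + (-27 + 9*1)) = (3 + Z)*(Z + (-27 + 9)) = (3 + Z)*(Z - 18) = (3 + Z)*(-18 + Z) = (-18 + Z)*(3 + Z))
v((q(5, -3) + 5) + 6)*(-20) = (-54 + (((6 + 5) + 5) + 6)² - 15*(((6 + 5) + 5) + 6))*(-20) = (-54 + ((11 + 5) + 6)² - 15*((11 + 5) + 6))*(-20) = (-54 + (16 + 6)² - 15*(16 + 6))*(-20) = (-54 + 22² - 15*22)*(-20) = (-54 + 484 - 330)*(-20) = 100*(-20) = -2000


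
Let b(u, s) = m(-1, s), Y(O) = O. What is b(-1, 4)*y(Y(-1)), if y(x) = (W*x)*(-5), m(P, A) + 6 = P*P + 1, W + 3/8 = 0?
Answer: 15/2 ≈ 7.5000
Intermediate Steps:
W = -3/8 (W = -3/8 + 0 = -3/8 ≈ -0.37500)
m(P, A) = -5 + P² (m(P, A) = -6 + (P*P + 1) = -6 + (P² + 1) = -6 + (1 + P²) = -5 + P²)
b(u, s) = -4 (b(u, s) = -5 + (-1)² = -5 + 1 = -4)
y(x) = 15*x/8 (y(x) = -3*x/8*(-5) = 15*x/8)
b(-1, 4)*y(Y(-1)) = -15*(-1)/2 = -4*(-15/8) = 15/2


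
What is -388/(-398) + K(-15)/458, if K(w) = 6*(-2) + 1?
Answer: 86663/91142 ≈ 0.95086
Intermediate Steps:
K(w) = -11 (K(w) = -12 + 1 = -11)
-388/(-398) + K(-15)/458 = -388/(-398) - 11/458 = -388*(-1/398) - 11*1/458 = 194/199 - 11/458 = 86663/91142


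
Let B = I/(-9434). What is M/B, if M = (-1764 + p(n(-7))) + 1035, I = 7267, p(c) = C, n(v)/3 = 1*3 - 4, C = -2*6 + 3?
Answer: 6962292/7267 ≈ 958.07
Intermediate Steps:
C = -9 (C = -12 + 3 = -9)
n(v) = -3 (n(v) = 3*(1*3 - 4) = 3*(3 - 4) = 3*(-1) = -3)
p(c) = -9
M = -738 (M = (-1764 - 9) + 1035 = -1773 + 1035 = -738)
B = -7267/9434 (B = 7267/(-9434) = 7267*(-1/9434) = -7267/9434 ≈ -0.77030)
M/B = -738/(-7267/9434) = -738*(-9434/7267) = 6962292/7267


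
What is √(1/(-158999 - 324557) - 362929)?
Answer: 5*I*√848623833900869/241778 ≈ 602.44*I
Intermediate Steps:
√(1/(-158999 - 324557) - 362929) = √(1/(-483556) - 362929) = √(-1/483556 - 362929) = √(-175496495525/483556) = 5*I*√848623833900869/241778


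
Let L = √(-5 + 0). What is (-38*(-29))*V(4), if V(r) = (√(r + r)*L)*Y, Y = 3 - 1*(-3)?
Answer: 13224*I*√10 ≈ 41818.0*I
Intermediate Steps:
Y = 6 (Y = 3 + 3 = 6)
L = I*√5 (L = √(-5) = I*√5 ≈ 2.2361*I)
V(r) = 6*I*√10*√r (V(r) = (√(r + r)*(I*√5))*6 = (√(2*r)*(I*√5))*6 = ((√2*√r)*(I*√5))*6 = (I*√10*√r)*6 = 6*I*√10*√r)
(-38*(-29))*V(4) = (-38*(-29))*(6*I*√10*√4) = 1102*(6*I*√10*2) = 1102*(12*I*√10) = 13224*I*√10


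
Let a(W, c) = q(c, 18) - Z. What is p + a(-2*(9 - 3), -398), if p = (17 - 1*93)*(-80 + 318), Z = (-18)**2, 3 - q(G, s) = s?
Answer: -18427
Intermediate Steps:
q(G, s) = 3 - s
Z = 324
a(W, c) = -339 (a(W, c) = (3 - 1*18) - 1*324 = (3 - 18) - 324 = -15 - 324 = -339)
p = -18088 (p = (17 - 93)*238 = -76*238 = -18088)
p + a(-2*(9 - 3), -398) = -18088 - 339 = -18427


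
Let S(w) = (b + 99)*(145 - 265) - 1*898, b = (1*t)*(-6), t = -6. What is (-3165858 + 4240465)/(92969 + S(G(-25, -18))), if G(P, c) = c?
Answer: 1074607/75871 ≈ 14.164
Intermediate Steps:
b = 36 (b = (1*(-6))*(-6) = -6*(-6) = 36)
S(w) = -17098 (S(w) = (36 + 99)*(145 - 265) - 1*898 = 135*(-120) - 898 = -16200 - 898 = -17098)
(-3165858 + 4240465)/(92969 + S(G(-25, -18))) = (-3165858 + 4240465)/(92969 - 17098) = 1074607/75871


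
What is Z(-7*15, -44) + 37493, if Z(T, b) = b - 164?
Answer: 37285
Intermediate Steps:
Z(T, b) = -164 + b
Z(-7*15, -44) + 37493 = (-164 - 44) + 37493 = -208 + 37493 = 37285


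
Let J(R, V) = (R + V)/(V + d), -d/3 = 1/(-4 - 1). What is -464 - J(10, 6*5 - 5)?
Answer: -59567/128 ≈ -465.37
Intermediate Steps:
d = ⅗ (d = -3/(-4 - 1) = -3/(-5) = -3*(-⅕) = ⅗ ≈ 0.60000)
J(R, V) = (R + V)/(⅗ + V) (J(R, V) = (R + V)/(V + ⅗) = (R + V)/(⅗ + V))
-464 - J(10, 6*5 - 5) = -464 - 5*(10 + (6*5 - 5))/(3 + 5*(6*5 - 5)) = -464 - 5*(10 + (30 - 5))/(3 + 5*(30 - 5)) = -464 - 5*(10 + 25)/(3 + 5*25) = -464 - 5*35/(3 + 125) = -464 - 5*35/128 = -464 - 1*175/128 = -464 - 175/128 = -59567/128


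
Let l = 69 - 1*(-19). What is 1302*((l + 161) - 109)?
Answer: 182280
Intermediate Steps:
l = 88 (l = 69 + 19 = 88)
1302*((l + 161) - 109) = 1302*((88 + 161) - 109) = 1302*(249 - 109) = 1302*140 = 182280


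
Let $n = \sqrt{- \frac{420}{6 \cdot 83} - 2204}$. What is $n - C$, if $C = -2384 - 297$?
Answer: $2681 + \frac{i \sqrt{15189166}}{83} \approx 2681.0 + 46.956 i$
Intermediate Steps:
$n = \frac{i \sqrt{15189166}}{83}$ ($n = \sqrt{- \frac{420}{498} - 2204} = \sqrt{\left(-420\right) \frac{1}{498} - 2204} = \sqrt{- \frac{70}{83} - 2204} = \sqrt{- \frac{183002}{83}} = \frac{i \sqrt{15189166}}{83} \approx 46.956 i$)
$C = -2681$ ($C = -2384 - 297 = -2681$)
$n - C = \frac{i \sqrt{15189166}}{83} - -2681 = \frac{i \sqrt{15189166}}{83} + 2681 = 2681 + \frac{i \sqrt{15189166}}{83}$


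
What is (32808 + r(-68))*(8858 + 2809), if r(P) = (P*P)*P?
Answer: -3285707208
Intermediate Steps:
r(P) = P**3 (r(P) = P**2*P = P**3)
(32808 + r(-68))*(8858 + 2809) = (32808 + (-68)**3)*(8858 + 2809) = (32808 - 314432)*11667 = -281624*11667 = -3285707208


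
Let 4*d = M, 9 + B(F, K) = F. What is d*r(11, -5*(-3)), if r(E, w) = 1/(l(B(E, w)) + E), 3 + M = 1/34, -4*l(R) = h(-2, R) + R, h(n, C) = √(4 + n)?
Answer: -2121/29954 - 101*√2/59908 ≈ -0.073193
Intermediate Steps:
B(F, K) = -9 + F
l(R) = -R/4 - √2/4 (l(R) = -(√(4 - 2) + R)/4 = -(√2 + R)/4 = -(R + √2)/4 = -R/4 - √2/4)
M = -101/34 (M = -3 + 1/34 = -101/34 ≈ -2.9706)
r(E, w) = 1/(9/4 - √2/4 + 3*E/4) (r(E, w) = 1/((-(-9 + E)/4 - √2/4) + E) = 1/(((9/4 - E/4) - √2/4) + E) = 1/((9/4 - E/4 - √2/4) + E) = 1/(9/4 - √2/4 + 3*E/4))
d = -101/136 (d = (¼)*(-101/34) = -101/136 ≈ -0.74265)
d*r(11, -5*(-3)) = -101/(34*(9 - √2 + 3*11)) = -101/(34*(9 - √2 + 33)) = -101/(34*(42 - √2))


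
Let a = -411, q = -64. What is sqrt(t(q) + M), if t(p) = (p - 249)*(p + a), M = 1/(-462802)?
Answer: sqrt(88210685981418)/24358 ≈ 385.58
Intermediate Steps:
M = -1/462802 ≈ -2.1608e-6
t(p) = (-411 + p)*(-249 + p) (t(p) = (p - 249)*(p - 411) = (-249 + p)*(-411 + p) = (-411 + p)*(-249 + p))
sqrt(t(q) + M) = sqrt((102339 + (-64)**2 - 660*(-64)) - 1/462802) = sqrt((102339 + 4096 + 42240) - 1/462802) = sqrt(148675 - 1/462802) = sqrt(68807087349/462802) = sqrt(88210685981418)/24358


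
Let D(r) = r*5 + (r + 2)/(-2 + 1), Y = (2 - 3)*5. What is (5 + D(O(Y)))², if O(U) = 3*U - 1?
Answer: 3721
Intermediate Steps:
Y = -5 (Y = -1*5 = -5)
O(U) = -1 + 3*U
D(r) = -2 + 4*r (D(r) = 5*r + (2 + r)/(-1) = 5*r + (2 + r)*(-1) = 5*r + (-2 - r) = -2 + 4*r)
(5 + D(O(Y)))² = (5 + (-2 + 4*(-1 + 3*(-5))))² = (5 + (-2 + 4*(-1 - 15)))² = (5 + (-2 + 4*(-16)))² = (5 + (-2 - 64))² = (5 - 66)² = (-61)² = 3721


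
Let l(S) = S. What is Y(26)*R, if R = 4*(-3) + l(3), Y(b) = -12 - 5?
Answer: 153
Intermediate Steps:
Y(b) = -17
R = -9 (R = 4*(-3) + 3 = -12 + 3 = -9)
Y(26)*R = -17*(-9) = 153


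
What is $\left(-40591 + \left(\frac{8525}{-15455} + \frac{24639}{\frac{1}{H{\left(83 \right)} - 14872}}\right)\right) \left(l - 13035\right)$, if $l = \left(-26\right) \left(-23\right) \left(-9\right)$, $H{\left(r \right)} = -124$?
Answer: $\frac{1912367815264830}{281} \approx 6.8056 \cdot 10^{12}$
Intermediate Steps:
$l = -5382$ ($l = 598 \left(-9\right) = -5382$)
$\left(-40591 + \left(\frac{8525}{-15455} + \frac{24639}{\frac{1}{H{\left(83 \right)} - 14872}}\right)\right) \left(l - 13035\right) = \left(-40591 + \left(\frac{8525}{-15455} + \frac{24639}{\frac{1}{-124 - 14872}}\right)\right) \left(-5382 - 13035\right) = \left(-40591 + \left(8525 \left(- \frac{1}{15455}\right) + \frac{24639}{\frac{1}{-14996}}\right)\right) \left(-18417\right) = \left(-40591 + \left(- \frac{155}{281} + \frac{24639}{- \frac{1}{14996}}\right)\right) \left(-18417\right) = \left(-40591 + \left(- \frac{155}{281} + 24639 \left(-14996\right)\right)\right) \left(-18417\right) = \left(-40591 - \frac{103825690919}{281}\right) \left(-18417\right) = \left(- \frac{103837096990}{281}\right) \left(-18417\right) = \frac{1912367815264830}{281}$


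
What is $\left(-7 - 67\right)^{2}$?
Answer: $5476$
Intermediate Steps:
$\left(-7 - 67\right)^{2} = \left(-74\right)^{2} = 5476$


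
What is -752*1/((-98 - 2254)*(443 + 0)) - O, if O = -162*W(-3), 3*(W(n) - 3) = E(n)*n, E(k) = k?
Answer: 63297659/65121 ≈ 972.00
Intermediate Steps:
W(n) = 3 + n²/3 (W(n) = 3 + (n*n)/3 = 3 + n²/3)
O = -972 (O = -162*(3 + (⅓)*(-3)²) = -162*(3 + (⅓)*9) = -162*(3 + 3) = -162*6 = -27*36 = -972)
-752*1/((-98 - 2254)*(443 + 0)) - O = -752*1/((-98 - 2254)*(443 + 0)) - 1*(-972) = -752/((-2352*443)) + 972 = -752/(-1041936) + 972 = -752*(-1/1041936) + 972 = 47/65121 + 972 = 63297659/65121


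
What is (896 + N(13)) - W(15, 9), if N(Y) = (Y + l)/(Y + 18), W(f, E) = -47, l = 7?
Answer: 29253/31 ≈ 943.65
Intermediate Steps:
N(Y) = (7 + Y)/(18 + Y) (N(Y) = (Y + 7)/(Y + 18) = (7 + Y)/(18 + Y))
(896 + N(13)) - W(15, 9) = (896 + (7 + 13)/(18 + 13)) - 1*(-47) = (896 + 20/31) + 47 = 27796/31 + 47 = 29253/31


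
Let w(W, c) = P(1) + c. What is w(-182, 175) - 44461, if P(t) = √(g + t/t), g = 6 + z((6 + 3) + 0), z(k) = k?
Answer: -44282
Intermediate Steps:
g = 15 (g = 6 + ((6 + 3) + 0) = 6 + (9 + 0) = 6 + 9 = 15)
P(t) = 4 (P(t) = √(15 + t/t) = √(15 + 1) = √16 = 4)
w(W, c) = 4 + c
w(-182, 175) - 44461 = (4 + 175) - 44461 = 179 - 44461 = -44282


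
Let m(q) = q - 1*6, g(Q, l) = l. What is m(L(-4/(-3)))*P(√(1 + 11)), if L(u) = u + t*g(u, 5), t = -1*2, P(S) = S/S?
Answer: -44/3 ≈ -14.667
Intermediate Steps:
P(S) = 1
t = -2
L(u) = -10 + u (L(u) = u - 2*5 = u - 10 = -10 + u)
m(q) = -6 + q (m(q) = q - 6 = -6 + q)
m(L(-4/(-3)))*P(√(1 + 11)) = (-6 + (-10 - 4/(-3)))*1 = (-6 + (-10 - 4*(-⅓)))*1 = (-6 + (-10 + 4/3))*1 = (-6 - 26/3)*1 = -44/3*1 = -44/3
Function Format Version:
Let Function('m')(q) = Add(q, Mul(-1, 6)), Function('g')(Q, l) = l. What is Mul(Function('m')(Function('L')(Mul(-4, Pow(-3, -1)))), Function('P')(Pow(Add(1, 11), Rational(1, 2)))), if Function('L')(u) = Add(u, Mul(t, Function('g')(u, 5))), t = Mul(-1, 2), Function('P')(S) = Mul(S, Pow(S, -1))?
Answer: Rational(-44, 3) ≈ -14.667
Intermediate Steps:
Function('P')(S) = 1
t = -2
Function('L')(u) = Add(-10, u) (Function('L')(u) = Add(u, Mul(-2, 5)) = Add(u, -10) = Add(-10, u))
Function('m')(q) = Add(-6, q) (Function('m')(q) = Add(q, -6) = Add(-6, q))
Mul(Function('m')(Function('L')(Mul(-4, Pow(-3, -1)))), Function('P')(Pow(Add(1, 11), Rational(1, 2)))) = Mul(Add(-6, Add(-10, Mul(-4, Pow(-3, -1)))), 1) = Mul(Add(-6, Add(-10, Mul(-4, Rational(-1, 3)))), 1) = Mul(Add(-6, Add(-10, Rational(4, 3))), 1) = Mul(Add(-6, Rational(-26, 3)), 1) = Mul(Rational(-44, 3), 1) = Rational(-44, 3)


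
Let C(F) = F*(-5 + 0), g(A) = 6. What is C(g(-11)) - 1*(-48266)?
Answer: 48236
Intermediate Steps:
C(F) = -5*F (C(F) = F*(-5) = -5*F)
C(g(-11)) - 1*(-48266) = -5*6 - 1*(-48266) = -30 + 48266 = 48236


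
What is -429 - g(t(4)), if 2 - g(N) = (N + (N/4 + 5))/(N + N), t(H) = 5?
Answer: -3439/8 ≈ -429.88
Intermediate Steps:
g(N) = 2 - (5 + 5*N/4)/(2*N) (g(N) = 2 - (N + (N/4 + 5))/(N + N) = 2 - (N + (N*(1/4) + 5))/(2*N) = 2 - (N + (N/4 + 5))*1/(2*N) = 2 - (N + (5 + N/4))*1/(2*N) = 2 - (5 + 5*N/4)*1/(2*N) = 2 - (5 + 5*N/4)/(2*N))
-429 - g(t(4)) = -429 - (-20 + 11*5)/(8*5) = -429 - (-20 + 55)/(8*5) = -429 - 35/(8*5) = -429 - 1*7/8 = -429 - 7/8 = -3439/8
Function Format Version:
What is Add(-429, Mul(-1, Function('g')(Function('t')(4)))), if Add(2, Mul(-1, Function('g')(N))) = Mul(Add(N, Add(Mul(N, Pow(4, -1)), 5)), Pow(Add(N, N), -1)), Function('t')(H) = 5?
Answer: Rational(-3439, 8) ≈ -429.88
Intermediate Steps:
Function('g')(N) = Add(2, Mul(Rational(-1, 2), Pow(N, -1), Add(5, Mul(Rational(5, 4), N)))) (Function('g')(N) = Add(2, Mul(-1, Mul(Add(N, Add(Mul(N, Pow(4, -1)), 5)), Pow(Add(N, N), -1)))) = Add(2, Mul(-1, Mul(Add(N, Add(Mul(N, Rational(1, 4)), 5)), Pow(Mul(2, N), -1)))) = Add(2, Mul(-1, Mul(Add(N, Add(Mul(Rational(1, 4), N), 5)), Mul(Rational(1, 2), Pow(N, -1))))) = Add(2, Mul(-1, Mul(Add(N, Add(5, Mul(Rational(1, 4), N))), Mul(Rational(1, 2), Pow(N, -1))))) = Add(2, Mul(-1, Mul(Add(5, Mul(Rational(5, 4), N)), Mul(Rational(1, 2), Pow(N, -1))))) = Add(2, Mul(-1, Mul(Rational(1, 2), Pow(N, -1), Add(5, Mul(Rational(5, 4), N))))) = Add(2, Mul(Rational(-1, 2), Pow(N, -1), Add(5, Mul(Rational(5, 4), N)))))
Add(-429, Mul(-1, Function('g')(Function('t')(4)))) = Add(-429, Mul(-1, Mul(Rational(1, 8), Pow(5, -1), Add(-20, Mul(11, 5))))) = Add(-429, Mul(-1, Mul(Rational(1, 8), Rational(1, 5), Add(-20, 55)))) = Add(-429, Mul(-1, Mul(Rational(1, 8), Rational(1, 5), 35))) = Add(-429, Mul(-1, Rational(7, 8))) = Add(-429, Rational(-7, 8)) = Rational(-3439, 8)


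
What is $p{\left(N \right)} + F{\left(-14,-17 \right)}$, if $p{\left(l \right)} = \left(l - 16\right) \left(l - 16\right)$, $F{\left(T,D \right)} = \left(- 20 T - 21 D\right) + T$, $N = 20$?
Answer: $639$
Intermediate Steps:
$F{\left(T,D \right)} = - 21 D - 19 T$ ($F{\left(T,D \right)} = \left(- 21 D - 20 T\right) + T = - 21 D - 19 T$)
$p{\left(l \right)} = \left(-16 + l\right)^{2}$ ($p{\left(l \right)} = \left(-16 + l\right) \left(-16 + l\right) = \left(-16 + l\right)^{2}$)
$p{\left(N \right)} + F{\left(-14,-17 \right)} = \left(-16 + 20\right)^{2} - -623 = 4^{2} + \left(357 + 266\right) = 16 + 623 = 639$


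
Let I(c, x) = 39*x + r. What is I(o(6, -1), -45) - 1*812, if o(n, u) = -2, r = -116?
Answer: -2683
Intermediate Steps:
I(c, x) = -116 + 39*x (I(c, x) = 39*x - 116 = -116 + 39*x)
I(o(6, -1), -45) - 1*812 = (-116 + 39*(-45)) - 1*812 = (-116 - 1755) - 812 = -1871 - 812 = -2683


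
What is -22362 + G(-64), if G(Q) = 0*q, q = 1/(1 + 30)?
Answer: -22362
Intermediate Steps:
q = 1/31 ≈ 0.032258
G(Q) = 0 (G(Q) = 0*(1/31) = 0)
-22362 + G(-64) = -22362 + 0 = -22362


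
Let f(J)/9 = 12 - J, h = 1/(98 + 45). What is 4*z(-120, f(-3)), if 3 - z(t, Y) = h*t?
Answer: 2196/143 ≈ 15.357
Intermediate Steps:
h = 1/143 ≈ 0.0069930
f(J) = 108 - 9*J (f(J) = 9*(12 - J) = 108 - 9*J)
z(t, Y) = 3 - t/143
4*z(-120, f(-3)) = 4*(3 - 1/143*(-120)) = 4*(3 + 120/143) = 4*(549/143) = 2196/143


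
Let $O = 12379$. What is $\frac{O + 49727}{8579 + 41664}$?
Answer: $\frac{62106}{50243} \approx 1.2361$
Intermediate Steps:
$\frac{O + 49727}{8579 + 41664} = \frac{12379 + 49727}{8579 + 41664} = \frac{62106}{50243}$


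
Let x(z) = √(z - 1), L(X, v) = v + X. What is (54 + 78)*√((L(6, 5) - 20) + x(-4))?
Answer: 132*√(-9 + I*√5) ≈ 48.824 + 399.0*I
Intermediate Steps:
L(X, v) = X + v
x(z) = √(-1 + z)
(54 + 78)*√((L(6, 5) - 20) + x(-4)) = (54 + 78)*√(((6 + 5) - 20) + √(-1 - 4)) = 132*√((11 - 20) + √(-5)) = 132*√(-9 + I*√5)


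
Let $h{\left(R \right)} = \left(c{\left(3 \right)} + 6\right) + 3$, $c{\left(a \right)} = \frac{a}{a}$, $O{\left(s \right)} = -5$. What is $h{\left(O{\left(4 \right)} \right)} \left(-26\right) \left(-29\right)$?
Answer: $7540$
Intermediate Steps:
$c{\left(a \right)} = 1$
$h{\left(R \right)} = 10$ ($h{\left(R \right)} = \left(1 + 6\right) + 3 = 7 + 3 = 10$)
$h{\left(O{\left(4 \right)} \right)} \left(-26\right) \left(-29\right) = 10 \left(-26\right) \left(-29\right) = \left(-260\right) \left(-29\right) = 7540$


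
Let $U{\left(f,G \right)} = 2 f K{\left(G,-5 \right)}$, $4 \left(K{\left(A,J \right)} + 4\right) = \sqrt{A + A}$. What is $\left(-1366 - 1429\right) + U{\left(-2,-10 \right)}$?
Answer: $-2779 - 2 i \sqrt{5} \approx -2779.0 - 4.4721 i$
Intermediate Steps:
$K{\left(A,J \right)} = -4 + \frac{\sqrt{2} \sqrt{A}}{4}$ ($K{\left(A,J \right)} = -4 + \frac{\sqrt{A + A}}{4} = -4 + \frac{\sqrt{2 A}}{4} = -4 + \frac{\sqrt{2} \sqrt{A}}{4}$)
$U{\left(f,G \right)} = 2 f \left(-4 + \frac{\sqrt{2} \sqrt{G}}{4}\right)$
$\left(-1366 - 1429\right) + U{\left(-2,-10 \right)} = \left(-1366 - 1429\right) + \frac{1}{2} \left(-2\right) \left(-16 + \sqrt{2} \sqrt{-10}\right) = -2795 + \frac{1}{2} \left(-2\right) \left(-16 + \sqrt{2} i \sqrt{10}\right) = -2795 + \frac{1}{2} \left(-2\right) \left(-16 + 2 i \sqrt{5}\right) = -2795 + \left(16 - 2 i \sqrt{5}\right) = -2779 - 2 i \sqrt{5}$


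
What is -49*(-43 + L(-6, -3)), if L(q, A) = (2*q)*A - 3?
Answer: 490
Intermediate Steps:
L(q, A) = -3 + 2*A*q (L(q, A) = 2*A*q - 3 = -3 + 2*A*q)
-49*(-43 + L(-6, -3)) = -49*(-43 + (-3 + 2*(-3)*(-6))) = -49*(-43 + (-3 + 36)) = -49*(-43 + 33) = -49*(-10) = 490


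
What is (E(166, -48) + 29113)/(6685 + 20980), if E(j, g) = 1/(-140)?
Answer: 370529/352100 ≈ 1.0523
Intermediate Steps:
E(j, g) = -1/140
(E(166, -48) + 29113)/(6685 + 20980) = (-1/140 + 29113)/(6685 + 20980) = (4075819/140)/27665 = (4075819/140)*(1/27665) = 370529/352100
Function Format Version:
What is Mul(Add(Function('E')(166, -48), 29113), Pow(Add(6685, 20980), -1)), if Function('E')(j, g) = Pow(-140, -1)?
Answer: Rational(370529, 352100) ≈ 1.0523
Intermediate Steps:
Function('E')(j, g) = Rational(-1, 140)
Mul(Add(Function('E')(166, -48), 29113), Pow(Add(6685, 20980), -1)) = Mul(Add(Rational(-1, 140), 29113), Pow(Add(6685, 20980), -1)) = Mul(Rational(4075819, 140), Pow(27665, -1)) = Mul(Rational(4075819, 140), Rational(1, 27665)) = Rational(370529, 352100)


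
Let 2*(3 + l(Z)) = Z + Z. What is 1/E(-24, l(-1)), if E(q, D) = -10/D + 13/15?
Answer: 30/101 ≈ 0.29703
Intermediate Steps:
l(Z) = -3 + Z (l(Z) = -3 + (Z + Z)/2 = -3 + (2*Z)/2 = -3 + Z)
E(q, D) = 13/15 - 10/D (E(q, D) = -10/D + 13*(1/15) = -10/D + 13/15 = 13/15 - 10/D)
1/E(-24, l(-1)) = 1/(13/15 - 10/(-3 - 1)) = 1/(13/15 - 10/(-4)) = 1/(13/15 - 10*(-¼)) = 1/(13/15 + 5/2) = 1/(101/30) = 30/101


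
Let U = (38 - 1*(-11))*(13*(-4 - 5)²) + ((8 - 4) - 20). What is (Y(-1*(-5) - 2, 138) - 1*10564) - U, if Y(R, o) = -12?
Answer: -62157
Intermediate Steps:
U = 51581 (U = (38 + 11)*(13*(-9)²) + (4 - 20) = 49*(13*81) - 16 = 49*1053 - 16 = 51597 - 16 = 51581)
(Y(-1*(-5) - 2, 138) - 1*10564) - U = (-12 - 1*10564) - 1*51581 = (-12 - 10564) - 51581 = -10576 - 51581 = -62157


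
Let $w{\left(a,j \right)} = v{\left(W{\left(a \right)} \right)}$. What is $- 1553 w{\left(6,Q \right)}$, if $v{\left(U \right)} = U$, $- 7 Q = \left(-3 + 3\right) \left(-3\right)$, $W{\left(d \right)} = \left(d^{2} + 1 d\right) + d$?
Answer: $-74544$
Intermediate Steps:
$W{\left(d \right)} = d^{2} + 2 d$ ($W{\left(d \right)} = \left(d^{2} + d\right) + d = \left(d + d^{2}\right) + d = d^{2} + 2 d$)
$Q = 0$ ($Q = - \frac{\left(-3 + 3\right) \left(-3\right)}{7} = - \frac{0 \left(-3\right)}{7} = \left(- \frac{1}{7}\right) 0 = 0$)
$w{\left(a,j \right)} = a \left(2 + a\right)$
$- 1553 w{\left(6,Q \right)} = - 1553 \cdot 6 \left(2 + 6\right) = - 1553 \cdot 6 \cdot 8 = \left(-1553\right) 48 = -74544$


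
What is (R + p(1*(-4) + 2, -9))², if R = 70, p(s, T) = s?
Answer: 4624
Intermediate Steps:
(R + p(1*(-4) + 2, -9))² = (70 + (1*(-4) + 2))² = (70 + (-4 + 2))² = (70 - 2)² = 68² = 4624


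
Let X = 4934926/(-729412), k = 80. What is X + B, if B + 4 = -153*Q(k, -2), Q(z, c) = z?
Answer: -4467927727/364706 ≈ -12251.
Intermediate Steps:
X = -2467463/364706 (X = 4934926*(-1/729412) = -2467463/364706 ≈ -6.7656)
B = -12244 (B = -4 - 153*80 = -4 - 12240 = -12244)
X + B = -2467463/364706 - 12244 = -4467927727/364706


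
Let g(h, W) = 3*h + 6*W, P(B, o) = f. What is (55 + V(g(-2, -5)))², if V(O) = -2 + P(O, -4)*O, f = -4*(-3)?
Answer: 143641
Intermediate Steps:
f = 12
P(B, o) = 12
V(O) = -2 + 12*O
(55 + V(g(-2, -5)))² = (55 + (-2 + 12*(3*(-2) + 6*(-5))))² = (55 + (-2 + 12*(-6 - 30)))² = (55 + (-2 + 12*(-36)))² = (55 + (-2 - 432))² = (55 - 434)² = (-379)² = 143641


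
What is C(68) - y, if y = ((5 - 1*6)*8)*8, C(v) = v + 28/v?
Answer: 2251/17 ≈ 132.41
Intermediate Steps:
y = -64 (y = ((5 - 6)*8)*8 = -1*8*8 = -8*8 = -64)
C(68) - y = (68 + 28/68) - 1*(-64) = (68 + 28*(1/68)) + 64 = (68 + 7/17) + 64 = 1163/17 + 64 = 2251/17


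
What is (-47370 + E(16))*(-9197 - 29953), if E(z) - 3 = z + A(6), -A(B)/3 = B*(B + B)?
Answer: 1862248050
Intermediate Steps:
A(B) = -6*B**2 (A(B) = -3*B*(B + B) = -3*B*2*B = -6*B**2)
E(z) = -213 + z (E(z) = 3 + (z - 6*6**2) = 3 + (z - 6*36) = 3 + (z - 216) = 3 + (-216 + z) = -213 + z)
(-47370 + E(16))*(-9197 - 29953) = (-47370 + (-213 + 16))*(-9197 - 29953) = (-47370 - 197)*(-39150) = -47567*(-39150) = 1862248050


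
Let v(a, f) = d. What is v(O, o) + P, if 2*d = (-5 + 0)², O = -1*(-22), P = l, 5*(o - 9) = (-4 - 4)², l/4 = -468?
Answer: -3719/2 ≈ -1859.5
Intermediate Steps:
l = -1872 (l = 4*(-468) = -1872)
o = 109/5 (o = 9 + (-4 - 4)²/5 = 9 + (⅕)*(-8)² = 9 + (⅕)*64 = 9 + 64/5 = 109/5 ≈ 21.800)
P = -1872
O = 22
d = 25/2 (d = (-5 + 0)²/2 = (½)*(-5)² = (½)*25 = 25/2 ≈ 12.500)
v(a, f) = 25/2
v(O, o) + P = 25/2 - 1872 = -3719/2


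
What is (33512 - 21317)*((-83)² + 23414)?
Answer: 369545085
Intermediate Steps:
(33512 - 21317)*((-83)² + 23414) = 12195*(6889 + 23414) = 12195*30303 = 369545085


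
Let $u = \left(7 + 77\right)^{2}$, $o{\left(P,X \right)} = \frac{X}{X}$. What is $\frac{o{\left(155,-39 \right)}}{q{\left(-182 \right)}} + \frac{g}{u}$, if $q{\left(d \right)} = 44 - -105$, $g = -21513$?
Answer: $- \frac{1066127}{350448} \approx -3.0422$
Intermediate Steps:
$o{\left(P,X \right)} = 1$
$u = 7056$ ($u = 84^{2} = 7056$)
$q{\left(d \right)} = 149$ ($q{\left(d \right)} = 44 + 105 = 149$)
$\frac{o{\left(155,-39 \right)}}{q{\left(-182 \right)}} + \frac{g}{u} = 1 \cdot \frac{1}{149} - \frac{21513}{7056} = 1 \cdot \frac{1}{149} - \frac{7171}{2352} = \frac{1}{149} - \frac{7171}{2352} = - \frac{1066127}{350448}$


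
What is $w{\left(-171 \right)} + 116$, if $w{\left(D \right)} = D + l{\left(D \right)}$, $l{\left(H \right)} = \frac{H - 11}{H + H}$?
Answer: $- \frac{9314}{171} \approx -54.468$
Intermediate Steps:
$l{\left(H \right)} = \frac{-11 + H}{2 H}$
$w{\left(D \right)} = D + \frac{-11 + D}{2 D}$
$w{\left(-171 \right)} + 116 = \left(\frac{1}{2} - 171 - \frac{11}{2 \left(-171\right)}\right) + 116 = \left(\frac{1}{2} - 171 - - \frac{11}{342}\right) + 116 = \left(\frac{1}{2} - 171 + \frac{11}{342}\right) + 116 = - \frac{29150}{171} + 116 = - \frac{9314}{171}$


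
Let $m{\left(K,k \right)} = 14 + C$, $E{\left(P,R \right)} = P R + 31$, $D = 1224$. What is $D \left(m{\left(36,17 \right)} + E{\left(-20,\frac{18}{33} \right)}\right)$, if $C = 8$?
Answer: $\frac{566712}{11} \approx 51519.0$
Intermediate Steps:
$E{\left(P,R \right)} = 31 + P R$
$m{\left(K,k \right)} = 22$ ($m{\left(K,k \right)} = 14 + 8 = 22$)
$D \left(m{\left(36,17 \right)} + E{\left(-20,\frac{18}{33} \right)}\right) = 1224 \left(22 + \left(31 - 20 \cdot \frac{18}{33}\right)\right) = 1224 \left(22 + \left(31 - 20 \cdot 18 \cdot \frac{1}{33}\right)\right) = 1224 \left(22 + \left(31 - \frac{120}{11}\right)\right) = 1224 \left(22 + \frac{221}{11}\right) = 1224 \cdot \frac{463}{11} = \frac{566712}{11}$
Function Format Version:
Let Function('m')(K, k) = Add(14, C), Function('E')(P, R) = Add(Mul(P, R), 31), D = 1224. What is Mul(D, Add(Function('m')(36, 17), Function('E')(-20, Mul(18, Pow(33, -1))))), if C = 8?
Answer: Rational(566712, 11) ≈ 51519.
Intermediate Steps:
Function('E')(P, R) = Add(31, Mul(P, R))
Function('m')(K, k) = 22 (Function('m')(K, k) = Add(14, 8) = 22)
Mul(D, Add(Function('m')(36, 17), Function('E')(-20, Mul(18, Pow(33, -1))))) = Mul(1224, Add(22, Add(31, Mul(-20, Mul(18, Pow(33, -1)))))) = Mul(1224, Add(22, Add(31, Mul(-20, Mul(18, Rational(1, 33)))))) = Mul(1224, Add(22, Add(31, Mul(-20, Rational(6, 11))))) = Mul(1224, Add(22, Add(31, Rational(-120, 11)))) = Mul(1224, Add(22, Rational(221, 11))) = Mul(1224, Rational(463, 11)) = Rational(566712, 11)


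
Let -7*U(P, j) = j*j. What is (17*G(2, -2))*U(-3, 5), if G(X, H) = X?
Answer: -850/7 ≈ -121.43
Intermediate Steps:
U(P, j) = -j²/7 (U(P, j) = -j*j/7 = -j²/7)
(17*G(2, -2))*U(-3, 5) = (17*2)*(-⅐*5²) = 34*(-⅐*25) = 34*(-25/7) = -850/7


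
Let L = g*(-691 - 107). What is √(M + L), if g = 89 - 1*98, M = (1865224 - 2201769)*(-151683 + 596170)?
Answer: I*√149589870233 ≈ 3.8677e+5*I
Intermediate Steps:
M = -149589877415 (M = -336545*444487 = -149589877415)
g = -9 (g = 89 - 98 = -9)
L = 7182 (L = -9*(-691 - 107) = -9*(-798) = 7182)
√(M + L) = √(-149589877415 + 7182) = √(-149589870233) = I*√149589870233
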